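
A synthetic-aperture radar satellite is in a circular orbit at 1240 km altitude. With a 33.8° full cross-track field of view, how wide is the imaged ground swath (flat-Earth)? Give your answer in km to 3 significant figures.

Half-angle = 33.8°/2 = 16.9°.
Swath width ≈ 2h·tan(θ/2) = 2 × 1240 × tan(16.9°) = 753.5 km.

753 km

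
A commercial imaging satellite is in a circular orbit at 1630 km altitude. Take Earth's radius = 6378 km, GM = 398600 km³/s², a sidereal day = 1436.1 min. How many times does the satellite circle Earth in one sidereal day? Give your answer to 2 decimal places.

Semi-major axis a = 6378 + 1630 = 8008 km. Period T = 2π√(a³/μ) = 2π√(8008³/398600) = 7131.8 s = 118.86 min.
Orbits per sidereal day = 86166 / 7131.8 = 12.082.

12.08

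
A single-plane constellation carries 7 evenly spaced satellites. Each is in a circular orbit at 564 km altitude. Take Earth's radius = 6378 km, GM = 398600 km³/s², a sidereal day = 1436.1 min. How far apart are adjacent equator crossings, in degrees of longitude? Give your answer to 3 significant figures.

Semi-major axis a = 6378 + 564 = 6942 km. Period T = 2π√(a³/μ) = 2π√(6942³/398600) = 5756.2 s = 95.94 min.
Single-satellite node shift = (5756.2/86166) × 360° = 24.05°.
With 7 satellites evenly phased, successive equator crossings are 24.05/7 = 3.436° apart.

3.44°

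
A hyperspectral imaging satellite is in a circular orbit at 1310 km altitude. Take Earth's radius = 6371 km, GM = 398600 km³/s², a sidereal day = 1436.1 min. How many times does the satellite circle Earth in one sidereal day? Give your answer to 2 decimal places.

Semi-major axis a = 6371 + 1310 = 7681 km. Period T = 2π√(a³/μ) = 2π√(7681³/398600) = 6699.4 s = 111.66 min.
Orbits per sidereal day = 86166 / 6699.4 = 12.862.

12.86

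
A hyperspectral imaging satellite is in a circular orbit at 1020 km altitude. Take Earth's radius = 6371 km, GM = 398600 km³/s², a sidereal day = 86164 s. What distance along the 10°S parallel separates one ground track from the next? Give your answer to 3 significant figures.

2890 km

Semi-major axis a = 6371 + 1020 = 7391 km. Period T = 2π√(a³/μ) = 2π√(7391³/398600) = 6323.6 s = 105.39 min.
Node shift per orbit = (6323.6/86164) × 360° = 26.42°.
Equatorial spacing = 26.42 × 111.2 km/° = 2938 km.
At 10° latitude, spacing = 2938 × cos(10°) = 2893 km.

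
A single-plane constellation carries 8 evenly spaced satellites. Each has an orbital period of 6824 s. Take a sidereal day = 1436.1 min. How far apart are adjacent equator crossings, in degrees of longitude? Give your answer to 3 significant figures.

Single-satellite node shift = (6824.0/86166) × 360° = 28.51°.
With 8 satellites evenly phased, successive equator crossings are 28.51/8 = 3.564° apart.

3.56°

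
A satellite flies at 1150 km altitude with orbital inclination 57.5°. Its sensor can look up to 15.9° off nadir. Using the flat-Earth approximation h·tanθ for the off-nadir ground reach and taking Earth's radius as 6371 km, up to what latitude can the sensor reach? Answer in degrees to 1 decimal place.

60.4°

For a prograde orbit the ground track reaches latitude ±i = ±57.5°.
Sensor half-swath on the ground ≈ 1150·tan(15.9°) = 328 km = 2.95° of latitude.
Maximum observable latitude ≈ 57.5 + 2.95 = 60.4°.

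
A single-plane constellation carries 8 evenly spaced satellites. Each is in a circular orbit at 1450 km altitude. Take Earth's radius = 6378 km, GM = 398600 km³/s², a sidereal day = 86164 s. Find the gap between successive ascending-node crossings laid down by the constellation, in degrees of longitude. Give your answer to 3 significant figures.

Semi-major axis a = 6378 + 1450 = 7828 km. Period T = 2π√(a³/μ) = 2π√(7828³/398600) = 6892.7 s = 114.88 min.
Single-satellite node shift = (6892.7/86164) × 360° = 28.80°.
With 8 satellites evenly phased, successive equator crossings are 28.80/8 = 3.600° apart.

3.60°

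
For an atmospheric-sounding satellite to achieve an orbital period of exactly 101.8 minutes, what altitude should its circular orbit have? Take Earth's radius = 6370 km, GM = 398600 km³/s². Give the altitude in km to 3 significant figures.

T = 101.8 min = 6108.0 s.
From T = 2π√(a³/μ): a = (μ T²/4π²)^(1/3) = (398600 × 6108.0² / 4π²)^(1/3) = 7222 km.
Altitude h = a − R = 7222 − 6370 = 852 km.

852 km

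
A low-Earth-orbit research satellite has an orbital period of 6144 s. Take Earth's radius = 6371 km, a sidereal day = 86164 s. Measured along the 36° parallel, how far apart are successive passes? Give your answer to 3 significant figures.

Node shift per orbit = (6144.0/86164) × 360° = 25.67°.
Equatorial spacing = 25.67 × 111.2 km/° = 2854 km.
At 36° latitude, spacing = 2854 × cos(36°) = 2309 km.

2310 km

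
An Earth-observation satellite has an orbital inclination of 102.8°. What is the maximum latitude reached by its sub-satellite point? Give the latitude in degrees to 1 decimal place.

Retrograde orbit: the ground track reaches ±(180° − i) = ±(180 − 102.8) = ±77.2°.

77.2°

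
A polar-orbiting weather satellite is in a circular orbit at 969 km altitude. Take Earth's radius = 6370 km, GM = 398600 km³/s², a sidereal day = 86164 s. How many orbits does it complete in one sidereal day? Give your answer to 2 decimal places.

13.77

Semi-major axis a = 6370 + 969 = 7339 km. Period T = 2π√(a³/μ) = 2π√(7339³/398600) = 6257.0 s = 104.28 min.
Orbits per sidereal day = 86164 / 6257.0 = 13.771.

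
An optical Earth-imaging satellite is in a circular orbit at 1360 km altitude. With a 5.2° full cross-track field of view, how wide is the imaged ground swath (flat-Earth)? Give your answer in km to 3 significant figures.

Half-angle = 5.2°/2 = 2.6°.
Swath width ≈ 2h·tan(θ/2) = 2 × 1360 × tan(2.6°) = 123.5 km.

124 km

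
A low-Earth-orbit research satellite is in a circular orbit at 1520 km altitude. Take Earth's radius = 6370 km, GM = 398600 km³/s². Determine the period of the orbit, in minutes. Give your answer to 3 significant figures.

Semi-major axis a = 6370 + 1520 = 7890 km. Period T = 2π√(a³/μ) = 2π√(7890³/398600) = 6974.7 s = 116.25 min.

116 min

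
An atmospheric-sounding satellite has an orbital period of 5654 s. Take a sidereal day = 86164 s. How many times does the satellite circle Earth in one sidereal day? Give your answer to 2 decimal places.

15.24

Orbits per sidereal day = 86164 / 5654.0 = 15.239.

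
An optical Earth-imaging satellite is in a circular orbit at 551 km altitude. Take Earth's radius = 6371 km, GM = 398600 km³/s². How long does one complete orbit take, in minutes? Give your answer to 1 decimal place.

Semi-major axis a = 6371 + 551 = 6922 km. Period T = 2π√(a³/μ) = 2π√(6922³/398600) = 5731.4 s = 95.52 min.

95.5 min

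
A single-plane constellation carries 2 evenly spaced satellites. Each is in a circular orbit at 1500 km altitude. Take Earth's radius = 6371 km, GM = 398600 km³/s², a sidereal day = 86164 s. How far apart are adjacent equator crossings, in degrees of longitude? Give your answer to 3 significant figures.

Semi-major axis a = 6371 + 1500 = 7871 km. Period T = 2π√(a³/μ) = 2π√(7871³/398600) = 6949.5 s = 115.83 min.
Single-satellite node shift = (6949.5/86164) × 360° = 29.04°.
With 2 satellites evenly phased, successive equator crossings are 29.04/2 = 14.518° apart.

14.5°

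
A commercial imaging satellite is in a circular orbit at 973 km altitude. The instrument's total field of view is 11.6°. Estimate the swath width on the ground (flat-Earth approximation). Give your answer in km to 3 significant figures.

198 km

Half-angle = 11.6°/2 = 5.8°.
Swath width ≈ 2h·tan(θ/2) = 2 × 973 × tan(5.8°) = 197.7 km.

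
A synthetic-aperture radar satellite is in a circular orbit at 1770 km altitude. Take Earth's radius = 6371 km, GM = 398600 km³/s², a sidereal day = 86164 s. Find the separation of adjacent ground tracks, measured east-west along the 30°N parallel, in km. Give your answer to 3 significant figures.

2940 km

Semi-major axis a = 6371 + 1770 = 8141 km. Period T = 2π√(a³/μ) = 2π√(8141³/398600) = 7310.2 s = 121.84 min.
Node shift per orbit = (7310.2/86164) × 360° = 30.54°.
Equatorial spacing = 30.54 × 111.2 km/° = 3396 km.
At 30° latitude, spacing = 3396 × cos(30°) = 2941 km.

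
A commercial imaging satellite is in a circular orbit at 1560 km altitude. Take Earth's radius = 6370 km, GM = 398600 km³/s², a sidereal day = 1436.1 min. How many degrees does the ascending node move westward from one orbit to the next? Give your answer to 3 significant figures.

Semi-major axis a = 6370 + 1560 = 7930 km. Period T = 2π√(a³/μ) = 2π√(7930³/398600) = 7027.8 s = 117.13 min.
During one orbit Earth rotates (7027.8 / 86166) × 360° = 29.36°.

29.4°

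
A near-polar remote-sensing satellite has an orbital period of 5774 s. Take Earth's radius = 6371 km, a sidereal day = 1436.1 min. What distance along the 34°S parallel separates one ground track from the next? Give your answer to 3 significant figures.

2220 km

Node shift per orbit = (5774.0/86166) × 360° = 24.12°.
Equatorial spacing = 24.12 × 111.2 km/° = 2682 km.
At 34° latitude, spacing = 2682 × cos(34°) = 2224 km.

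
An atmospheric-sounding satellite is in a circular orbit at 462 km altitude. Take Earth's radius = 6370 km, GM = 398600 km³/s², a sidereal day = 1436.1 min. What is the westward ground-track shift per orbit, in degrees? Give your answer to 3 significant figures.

23.5°

Semi-major axis a = 6370 + 462 = 6832 km. Period T = 2π√(a³/μ) = 2π√(6832³/398600) = 5620.0 s = 93.67 min.
During one orbit Earth rotates (5620.0 / 86166) × 360° = 23.48°.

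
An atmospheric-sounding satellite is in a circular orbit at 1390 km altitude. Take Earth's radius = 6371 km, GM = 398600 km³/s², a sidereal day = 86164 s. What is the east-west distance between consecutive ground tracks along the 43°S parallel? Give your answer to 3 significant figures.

2310 km

Semi-major axis a = 6371 + 1390 = 7761 km. Period T = 2π√(a³/μ) = 2π√(7761³/398600) = 6804.4 s = 113.41 min.
Node shift per orbit = (6804.4/86164) × 360° = 28.43°.
Equatorial spacing = 28.43 × 111.2 km/° = 3161 km.
At 43° latitude, spacing = 3161 × cos(43°) = 2312 km.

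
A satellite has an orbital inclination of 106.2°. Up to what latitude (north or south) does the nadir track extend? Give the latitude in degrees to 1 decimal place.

Retrograde orbit: the ground track reaches ±(180° − i) = ±(180 − 106.2) = ±73.8°.

73.8°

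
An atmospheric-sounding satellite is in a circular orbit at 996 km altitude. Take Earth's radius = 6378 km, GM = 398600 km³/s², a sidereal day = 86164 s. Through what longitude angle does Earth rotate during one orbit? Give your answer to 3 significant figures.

Semi-major axis a = 6378 + 996 = 7374 km. Period T = 2π√(a³/μ) = 2π√(7374³/398600) = 6301.8 s = 105.03 min.
During one orbit Earth rotates (6301.8 / 86164) × 360° = 26.33°.

26.3°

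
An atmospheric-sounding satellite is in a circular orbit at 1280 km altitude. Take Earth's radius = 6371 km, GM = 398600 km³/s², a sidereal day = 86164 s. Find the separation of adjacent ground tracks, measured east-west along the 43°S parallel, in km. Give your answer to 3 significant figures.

Semi-major axis a = 6371 + 1280 = 7651 km. Period T = 2π√(a³/μ) = 2π√(7651³/398600) = 6660.2 s = 111.00 min.
Node shift per orbit = (6660.2/86164) × 360° = 27.83°.
Equatorial spacing = 27.83 × 111.2 km/° = 3094 km.
At 43° latitude, spacing = 3094 × cos(43°) = 2263 km.

2260 km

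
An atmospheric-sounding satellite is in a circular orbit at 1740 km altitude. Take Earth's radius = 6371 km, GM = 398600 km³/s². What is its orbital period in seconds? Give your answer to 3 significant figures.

7270 seconds

Semi-major axis a = 6371 + 1740 = 8111 km. Period T = 2π√(a³/μ) = 2π√(8111³/398600) = 7269.8 s = 121.16 min.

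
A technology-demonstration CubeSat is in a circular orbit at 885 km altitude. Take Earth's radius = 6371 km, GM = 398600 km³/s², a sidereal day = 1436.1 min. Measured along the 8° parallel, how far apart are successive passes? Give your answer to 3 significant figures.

Semi-major axis a = 6371 + 885 = 7256 km. Period T = 2π√(a³/μ) = 2π√(7256³/398600) = 6151.2 s = 102.52 min.
Node shift per orbit = (6151.2/86166) × 360° = 25.70°.
Equatorial spacing = 25.70 × 111.2 km/° = 2858 km.
At 8° latitude, spacing = 2858 × cos(8°) = 2830 km.

2830 km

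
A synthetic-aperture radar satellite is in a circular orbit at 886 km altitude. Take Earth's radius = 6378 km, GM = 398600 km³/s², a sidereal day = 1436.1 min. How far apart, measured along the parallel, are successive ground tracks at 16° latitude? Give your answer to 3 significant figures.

2750 km

Semi-major axis a = 6378 + 886 = 7264 km. Period T = 2π√(a³/μ) = 2π√(7264³/398600) = 6161.3 s = 102.69 min.
Node shift per orbit = (6161.3/86166) × 360° = 25.74°.
Equatorial spacing = 25.74 × 111.3 km/° = 2866 km.
At 16° latitude, spacing = 2866 × cos(16°) = 2755 km.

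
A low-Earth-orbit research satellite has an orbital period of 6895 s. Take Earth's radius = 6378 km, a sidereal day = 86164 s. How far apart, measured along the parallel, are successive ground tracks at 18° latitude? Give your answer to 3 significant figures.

Node shift per orbit = (6895.0/86164) × 360° = 28.81°.
Equatorial spacing = 28.81 × 111.3 km/° = 3207 km.
At 18° latitude, spacing = 3207 × cos(18°) = 3050 km.

3050 km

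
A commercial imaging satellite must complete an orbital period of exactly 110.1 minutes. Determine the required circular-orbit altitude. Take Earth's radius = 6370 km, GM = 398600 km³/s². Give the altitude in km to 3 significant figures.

1240 km

T = 110.1 min = 6606.0 s.
From T = 2π√(a³/μ): a = (μ T²/4π²)^(1/3) = (398600 × 6606.0² / 4π²)^(1/3) = 7609 km.
Altitude h = a − R = 7609 − 6370 = 1239 km.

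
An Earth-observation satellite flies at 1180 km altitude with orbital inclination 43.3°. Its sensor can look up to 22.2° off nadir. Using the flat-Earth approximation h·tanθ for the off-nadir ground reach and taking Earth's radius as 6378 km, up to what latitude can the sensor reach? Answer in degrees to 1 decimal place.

For a prograde orbit the ground track reaches latitude ±i = ±43.3°.
Sensor half-swath on the ground ≈ 1180·tan(22.2°) = 482 km = 4.33° of latitude.
Maximum observable latitude ≈ 43.3 + 4.33 = 47.6°.

47.6°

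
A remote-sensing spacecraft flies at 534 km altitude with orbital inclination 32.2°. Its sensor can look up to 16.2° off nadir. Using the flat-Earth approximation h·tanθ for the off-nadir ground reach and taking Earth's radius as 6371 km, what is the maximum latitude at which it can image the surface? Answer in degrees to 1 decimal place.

33.6°

For a prograde orbit the ground track reaches latitude ±i = ±32.2°.
Sensor half-swath on the ground ≈ 534·tan(16.2°) = 155 km = 1.40° of latitude.
Maximum observable latitude ≈ 32.2 + 1.40 = 33.6°.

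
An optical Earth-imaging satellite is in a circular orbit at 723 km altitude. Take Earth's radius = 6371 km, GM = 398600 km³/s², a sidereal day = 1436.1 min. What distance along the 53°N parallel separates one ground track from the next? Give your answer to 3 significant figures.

1660 km

Semi-major axis a = 6371 + 723 = 7094 km. Period T = 2π√(a³/μ) = 2π√(7094³/398600) = 5946.3 s = 99.11 min.
Node shift per orbit = (5946.3/86166) × 360° = 24.84°.
Equatorial spacing = 24.84 × 111.2 km/° = 2762 km.
At 53° latitude, spacing = 2762 × cos(53°) = 1663 km.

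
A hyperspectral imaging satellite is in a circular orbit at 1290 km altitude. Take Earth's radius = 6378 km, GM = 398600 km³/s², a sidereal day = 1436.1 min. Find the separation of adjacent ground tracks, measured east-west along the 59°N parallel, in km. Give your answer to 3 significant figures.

Semi-major axis a = 6378 + 1290 = 7668 km. Period T = 2π√(a³/μ) = 2π√(7668³/398600) = 6682.4 s = 111.37 min.
Node shift per orbit = (6682.4/86166) × 360° = 27.92°.
Equatorial spacing = 27.92 × 111.3 km/° = 3108 km.
At 59° latitude, spacing = 3108 × cos(59°) = 1601 km.

1600 km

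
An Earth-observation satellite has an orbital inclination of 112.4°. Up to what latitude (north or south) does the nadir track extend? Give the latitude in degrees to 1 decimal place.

67.6°

Retrograde orbit: the ground track reaches ±(180° − i) = ±(180 − 112.4) = ±67.6°.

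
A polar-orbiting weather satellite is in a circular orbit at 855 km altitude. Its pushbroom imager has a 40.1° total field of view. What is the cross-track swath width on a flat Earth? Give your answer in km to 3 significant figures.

624 km

Half-angle = 40.1°/2 = 20.05°.
Swath width ≈ 2h·tan(θ/2) = 2 × 855 × tan(20.05°) = 624.1 km.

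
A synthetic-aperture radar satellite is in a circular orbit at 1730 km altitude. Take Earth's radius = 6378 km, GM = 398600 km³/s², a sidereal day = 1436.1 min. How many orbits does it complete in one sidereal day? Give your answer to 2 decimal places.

Semi-major axis a = 6378 + 1730 = 8108 km. Period T = 2π√(a³/μ) = 2π√(8108³/398600) = 7265.8 s = 121.10 min.
Orbits per sidereal day = 86166 / 7265.8 = 11.859.

11.86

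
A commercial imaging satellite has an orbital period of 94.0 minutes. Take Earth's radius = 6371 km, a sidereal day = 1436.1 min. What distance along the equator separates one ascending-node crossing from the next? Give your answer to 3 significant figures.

2620 km

T = 94.0 min = 5640.0 s.
During one orbit Earth rotates (5640.0 / 86166) × 360° = 23.56°.
At the equator that is 23.56° × (2π·6371/360) km/° = 23.56 × 111.2 = 2620 km.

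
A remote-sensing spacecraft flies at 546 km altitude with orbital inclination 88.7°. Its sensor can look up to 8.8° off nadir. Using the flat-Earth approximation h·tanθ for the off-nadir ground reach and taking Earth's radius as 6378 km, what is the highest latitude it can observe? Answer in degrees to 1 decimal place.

For a prograde orbit the ground track reaches latitude ±i = ±88.7°.
Sensor half-swath on the ground ≈ 546·tan(8.8°) = 85 km = 0.76° of latitude.
Maximum observable latitude ≈ 88.7 + 0.76 = 89.5°.

89.5°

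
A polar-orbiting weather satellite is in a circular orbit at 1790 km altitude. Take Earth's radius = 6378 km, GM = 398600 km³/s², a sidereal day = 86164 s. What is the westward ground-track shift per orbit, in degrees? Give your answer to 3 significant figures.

30.7°

Semi-major axis a = 6378 + 1790 = 8168 km. Period T = 2π√(a³/μ) = 2π√(8168³/398600) = 7346.6 s = 122.44 min.
During one orbit Earth rotates (7346.6 / 86164) × 360° = 30.69°.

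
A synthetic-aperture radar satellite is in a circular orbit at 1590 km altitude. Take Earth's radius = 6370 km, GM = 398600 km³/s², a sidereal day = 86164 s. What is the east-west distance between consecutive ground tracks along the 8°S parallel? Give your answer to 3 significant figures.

3250 km

Semi-major axis a = 6370 + 1590 = 7960 km. Period T = 2π√(a³/μ) = 2π√(7960³/398600) = 7067.7 s = 117.80 min.
Node shift per orbit = (7067.7/86164) × 360° = 29.53°.
Equatorial spacing = 29.53 × 111.2 km/° = 3283 km.
At 8° latitude, spacing = 3283 × cos(8°) = 3251 km.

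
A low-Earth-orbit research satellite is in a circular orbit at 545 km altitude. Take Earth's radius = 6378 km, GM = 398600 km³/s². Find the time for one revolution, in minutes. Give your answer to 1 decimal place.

95.5 min

Semi-major axis a = 6378 + 545 = 6923 km. Period T = 2π√(a³/μ) = 2π√(6923³/398600) = 5732.6 s = 95.54 min.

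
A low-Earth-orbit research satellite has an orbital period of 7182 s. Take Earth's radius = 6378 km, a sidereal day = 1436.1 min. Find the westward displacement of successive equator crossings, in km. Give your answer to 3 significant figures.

During one orbit Earth rotates (7182.0 / 86166) × 360° = 30.01°.
At the equator that is 30.01° × (2π·6378/360) km/° = 30.01 × 111.3 = 3340 km.

3340 km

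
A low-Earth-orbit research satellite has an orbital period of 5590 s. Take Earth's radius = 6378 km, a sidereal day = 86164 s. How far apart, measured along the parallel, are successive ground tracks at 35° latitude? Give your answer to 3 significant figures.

2130 km

Node shift per orbit = (5590.0/86164) × 360° = 23.36°.
Equatorial spacing = 23.36 × 111.3 km/° = 2600 km.
At 35° latitude, spacing = 2600 × cos(35°) = 2130 km.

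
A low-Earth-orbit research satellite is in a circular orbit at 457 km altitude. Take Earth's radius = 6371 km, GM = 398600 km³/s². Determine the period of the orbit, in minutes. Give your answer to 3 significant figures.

93.6 min

Semi-major axis a = 6371 + 457 = 6828 km. Period T = 2π√(a³/μ) = 2π√(6828³/398600) = 5615.0 s = 93.58 min.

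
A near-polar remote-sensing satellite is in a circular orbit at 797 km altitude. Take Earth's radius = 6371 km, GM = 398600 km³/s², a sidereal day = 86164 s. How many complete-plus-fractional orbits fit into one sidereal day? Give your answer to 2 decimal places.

Semi-major axis a = 6371 + 797 = 7168 km. Period T = 2π√(a³/μ) = 2π√(7168³/398600) = 6039.6 s = 100.66 min.
Orbits per sidereal day = 86164 / 6039.6 = 14.267.

14.27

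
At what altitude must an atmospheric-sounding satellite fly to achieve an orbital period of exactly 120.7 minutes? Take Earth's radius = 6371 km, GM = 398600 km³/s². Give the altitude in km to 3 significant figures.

1720 km

T = 120.7 min = 7242.0 s.
From T = 2π√(a³/μ): a = (μ T²/4π²)^(1/3) = (398600 × 7242.0² / 4π²)^(1/3) = 8090 km.
Altitude h = a − R = 8090 − 6371 = 1719 km.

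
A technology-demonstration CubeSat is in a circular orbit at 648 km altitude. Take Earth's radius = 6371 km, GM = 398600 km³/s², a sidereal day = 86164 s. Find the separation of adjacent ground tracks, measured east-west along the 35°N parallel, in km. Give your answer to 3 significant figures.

Semi-major axis a = 6371 + 648 = 7019 km. Period T = 2π√(a³/μ) = 2π√(7019³/398600) = 5852.3 s = 97.54 min.
Node shift per orbit = (5852.3/86164) × 360° = 24.45°.
Equatorial spacing = 24.45 × 111.2 km/° = 2719 km.
At 35° latitude, spacing = 2719 × cos(35°) = 2227 km.

2230 km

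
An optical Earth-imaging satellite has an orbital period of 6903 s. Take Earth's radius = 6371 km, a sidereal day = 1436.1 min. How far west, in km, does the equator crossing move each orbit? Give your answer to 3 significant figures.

3210 km

During one orbit Earth rotates (6903.0 / 86166) × 360° = 28.84°.
At the equator that is 28.84° × (2π·6371/360) km/° = 28.84 × 111.2 = 3207 km.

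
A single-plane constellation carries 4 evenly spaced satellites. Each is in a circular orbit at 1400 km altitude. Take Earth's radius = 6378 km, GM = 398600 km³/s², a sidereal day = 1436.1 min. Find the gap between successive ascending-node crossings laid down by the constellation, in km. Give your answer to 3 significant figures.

Semi-major axis a = 6378 + 1400 = 7778 km. Period T = 2π√(a³/μ) = 2π√(7778³/398600) = 6826.7 s = 113.78 min.
Single-satellite node shift = (6826.7/86166) × 360° = 28.52°.
With 4 satellites evenly phased, successive equator crossings are 28.52/4 = 7.130° apart.
That is 7.130 × 111.3 = 794 km at the equator.

794 km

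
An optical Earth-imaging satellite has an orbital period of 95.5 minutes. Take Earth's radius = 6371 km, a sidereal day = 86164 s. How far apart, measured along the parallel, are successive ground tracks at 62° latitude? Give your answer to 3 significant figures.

T = 95.5 min = 5730.0 s.
Node shift per orbit = (5730.0/86164) × 360° = 23.94°.
Equatorial spacing = 23.94 × 111.2 km/° = 2662 km.
At 62° latitude, spacing = 2662 × cos(62°) = 1250 km.

1250 km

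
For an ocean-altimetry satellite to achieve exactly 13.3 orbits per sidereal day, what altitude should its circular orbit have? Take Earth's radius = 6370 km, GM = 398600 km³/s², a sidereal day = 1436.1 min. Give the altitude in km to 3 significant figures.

Required period T = 86166 / 13.3 = 6478.6 s.
From T = 2π√(a³/μ): a = (μ T²/4π²)^(1/3) = (398600 × 6478.6² / 4π²)^(1/3) = 7511 km.
Altitude h = a − R = 7511 − 6370 = 1141 km.

1140 km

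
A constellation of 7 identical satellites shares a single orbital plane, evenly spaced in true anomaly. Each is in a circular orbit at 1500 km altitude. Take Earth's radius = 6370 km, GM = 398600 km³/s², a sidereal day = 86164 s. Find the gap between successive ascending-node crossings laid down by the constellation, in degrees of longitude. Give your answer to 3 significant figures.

Semi-major axis a = 6370 + 1500 = 7870 km. Period T = 2π√(a³/μ) = 2π√(7870³/398600) = 6948.2 s = 115.80 min.
Single-satellite node shift = (6948.2/86164) × 360° = 29.03°.
With 7 satellites evenly phased, successive equator crossings are 29.03/7 = 4.147° apart.

4.15°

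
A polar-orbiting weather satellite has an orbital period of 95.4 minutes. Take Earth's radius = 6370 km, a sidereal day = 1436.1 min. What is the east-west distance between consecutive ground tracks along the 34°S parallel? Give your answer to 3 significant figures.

2200 km

T = 95.4 min = 5724.0 s.
Node shift per orbit = (5724.0/86166) × 360° = 23.91°.
Equatorial spacing = 23.91 × 111.2 km/° = 2659 km.
At 34° latitude, spacing = 2659 × cos(34°) = 2204 km.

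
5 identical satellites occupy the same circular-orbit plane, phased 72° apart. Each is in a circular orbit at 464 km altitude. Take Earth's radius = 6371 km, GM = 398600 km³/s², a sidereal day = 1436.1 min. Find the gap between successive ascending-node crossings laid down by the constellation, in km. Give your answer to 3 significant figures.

523 km

Semi-major axis a = 6371 + 464 = 6835 km. Period T = 2π√(a³/μ) = 2π√(6835³/398600) = 5623.7 s = 93.73 min.
Single-satellite node shift = (5623.7/86166) × 360° = 23.50°.
With 5 satellites evenly phased, successive equator crossings are 23.50/5 = 4.699° apart.
That is 4.699 × 111.2 = 523 km at the equator.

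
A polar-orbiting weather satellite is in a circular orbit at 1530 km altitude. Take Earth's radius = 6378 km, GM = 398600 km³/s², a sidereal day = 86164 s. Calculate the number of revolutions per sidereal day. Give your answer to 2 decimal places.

12.31

Semi-major axis a = 6378 + 1530 = 7908 km. Period T = 2π√(a³/μ) = 2π√(7908³/398600) = 6998.6 s = 116.64 min.
Orbits per sidereal day = 86164 / 6998.6 = 12.312.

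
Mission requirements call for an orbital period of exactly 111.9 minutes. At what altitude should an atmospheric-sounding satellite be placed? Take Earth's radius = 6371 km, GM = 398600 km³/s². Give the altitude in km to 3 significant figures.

1320 km

T = 111.9 min = 6714.0 s.
From T = 2π√(a³/μ): a = (μ T²/4π²)^(1/3) = (398600 × 6714.0² / 4π²)^(1/3) = 7692 km.
Altitude h = a − R = 7692 − 6371 = 1321 km.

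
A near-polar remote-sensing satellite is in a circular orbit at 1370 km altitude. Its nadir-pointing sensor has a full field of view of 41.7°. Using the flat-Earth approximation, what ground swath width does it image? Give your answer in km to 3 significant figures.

Half-angle = 41.7°/2 = 20.85°.
Swath width ≈ 2h·tan(θ/2) = 2 × 1370 × tan(20.85°) = 1043.6 km.

1040 km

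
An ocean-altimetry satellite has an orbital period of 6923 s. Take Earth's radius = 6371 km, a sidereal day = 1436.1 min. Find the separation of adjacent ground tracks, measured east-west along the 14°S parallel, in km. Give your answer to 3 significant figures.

Node shift per orbit = (6923.0/86166) × 360° = 28.92°.
Equatorial spacing = 28.92 × 111.2 km/° = 3216 km.
At 14° latitude, spacing = 3216 × cos(14°) = 3121 km.

3120 km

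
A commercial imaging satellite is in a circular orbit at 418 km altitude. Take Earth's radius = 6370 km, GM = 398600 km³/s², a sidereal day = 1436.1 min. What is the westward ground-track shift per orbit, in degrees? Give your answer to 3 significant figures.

23.3°

Semi-major axis a = 6370 + 418 = 6788 km. Period T = 2π√(a³/μ) = 2π√(6788³/398600) = 5565.8 s = 92.76 min.
During one orbit Earth rotates (5565.8 / 86166) × 360° = 23.25°.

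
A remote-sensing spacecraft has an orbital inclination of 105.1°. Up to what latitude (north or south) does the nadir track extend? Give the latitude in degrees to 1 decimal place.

74.9°

Retrograde orbit: the ground track reaches ±(180° − i) = ±(180 − 105.1) = ±74.9°.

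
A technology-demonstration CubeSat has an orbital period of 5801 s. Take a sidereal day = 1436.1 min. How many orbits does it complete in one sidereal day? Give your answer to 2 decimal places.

Orbits per sidereal day = 86166 / 5801.0 = 14.854.

14.85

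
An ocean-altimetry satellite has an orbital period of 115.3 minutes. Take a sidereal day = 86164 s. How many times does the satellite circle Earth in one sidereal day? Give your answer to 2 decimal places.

T = 115.3 min = 6918.0 s.
Orbits per sidereal day = 86164 / 6918.0 = 12.455.

12.46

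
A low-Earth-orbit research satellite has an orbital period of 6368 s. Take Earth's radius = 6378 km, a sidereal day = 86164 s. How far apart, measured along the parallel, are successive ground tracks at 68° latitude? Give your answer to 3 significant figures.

1110 km

Node shift per orbit = (6368.0/86164) × 360° = 26.61°.
Equatorial spacing = 26.61 × 111.3 km/° = 2962 km.
At 68° latitude, spacing = 2962 × cos(68°) = 1109 km.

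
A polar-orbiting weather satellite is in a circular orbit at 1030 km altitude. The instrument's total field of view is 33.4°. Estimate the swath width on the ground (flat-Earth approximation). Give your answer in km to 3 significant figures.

Half-angle = 33.4°/2 = 16.7°.
Swath width ≈ 2h·tan(θ/2) = 2 × 1030 × tan(16.7°) = 618.0 km.

618 km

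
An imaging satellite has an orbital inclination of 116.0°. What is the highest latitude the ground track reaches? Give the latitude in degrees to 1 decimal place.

Retrograde orbit: the ground track reaches ±(180° − i) = ±(180 − 116.0) = ±64.0°.

64.0°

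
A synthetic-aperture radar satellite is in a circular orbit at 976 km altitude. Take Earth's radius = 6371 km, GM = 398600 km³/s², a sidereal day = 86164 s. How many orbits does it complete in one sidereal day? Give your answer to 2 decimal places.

Semi-major axis a = 6371 + 976 = 7347 km. Period T = 2π√(a³/μ) = 2π√(7347³/398600) = 6267.2 s = 104.45 min.
Orbits per sidereal day = 86164 / 6267.2 = 13.748.

13.75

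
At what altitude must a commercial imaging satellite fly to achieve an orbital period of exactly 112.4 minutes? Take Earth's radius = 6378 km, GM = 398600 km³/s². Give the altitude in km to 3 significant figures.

T = 112.4 min = 6744.0 s.
From T = 2π√(a³/μ): a = (μ T²/4π²)^(1/3) = (398600 × 6744.0² / 4π²)^(1/3) = 7715 km.
Altitude h = a − R = 7715 − 6378 = 1337 km.

1340 km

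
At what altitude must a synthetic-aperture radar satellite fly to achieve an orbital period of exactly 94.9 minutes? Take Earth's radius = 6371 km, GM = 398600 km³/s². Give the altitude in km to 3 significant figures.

521 km

T = 94.9 min = 5694.0 s.
From T = 2π√(a³/μ): a = (μ T²/4π²)^(1/3) = (398600 × 5694.0² / 4π²)^(1/3) = 6892 km.
Altitude h = a − R = 6892 − 6371 = 521 km.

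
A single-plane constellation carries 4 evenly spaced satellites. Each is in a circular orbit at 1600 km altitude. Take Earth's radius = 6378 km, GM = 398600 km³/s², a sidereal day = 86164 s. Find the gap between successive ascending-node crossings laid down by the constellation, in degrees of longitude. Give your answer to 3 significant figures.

7.41°

Semi-major axis a = 6378 + 1600 = 7978 km. Period T = 2π√(a³/μ) = 2π√(7978³/398600) = 7091.7 s = 118.20 min.
Single-satellite node shift = (7091.7/86164) × 360° = 29.63°.
With 4 satellites evenly phased, successive equator crossings are 29.63/4 = 7.407° apart.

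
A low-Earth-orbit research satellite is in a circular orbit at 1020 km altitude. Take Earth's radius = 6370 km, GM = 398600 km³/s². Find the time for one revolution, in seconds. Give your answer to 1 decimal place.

Semi-major axis a = 6370 + 1020 = 7390 km. Period T = 2π√(a³/μ) = 2π√(7390³/398600) = 6322.3 s = 105.37 min.

6322.3 seconds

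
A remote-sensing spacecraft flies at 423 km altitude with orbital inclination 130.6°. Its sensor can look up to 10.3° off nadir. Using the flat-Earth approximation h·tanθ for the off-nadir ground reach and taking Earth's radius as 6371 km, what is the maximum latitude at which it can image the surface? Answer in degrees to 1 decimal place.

Retrograde orbit: the ground track reaches ±(180° − i) = ±(180 − 130.6) = ±49.4°.
Sensor half-swath on the ground ≈ 423·tan(10.3°) = 77 km = 0.69° of latitude.
Maximum observable latitude ≈ 49.4 + 0.69 = 50.1°.

50.1°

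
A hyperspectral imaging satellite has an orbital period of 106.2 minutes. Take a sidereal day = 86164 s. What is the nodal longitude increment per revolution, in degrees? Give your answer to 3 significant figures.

26.6°

T = 106.2 min = 6372.0 s.
During one orbit Earth rotates (6372.0 / 86164) × 360° = 26.62°.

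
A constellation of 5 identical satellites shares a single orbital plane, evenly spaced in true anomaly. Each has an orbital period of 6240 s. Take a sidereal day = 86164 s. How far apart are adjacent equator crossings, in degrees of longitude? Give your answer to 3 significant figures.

Single-satellite node shift = (6240.0/86164) × 360° = 26.07°.
With 5 satellites evenly phased, successive equator crossings are 26.07/5 = 5.214° apart.

5.21°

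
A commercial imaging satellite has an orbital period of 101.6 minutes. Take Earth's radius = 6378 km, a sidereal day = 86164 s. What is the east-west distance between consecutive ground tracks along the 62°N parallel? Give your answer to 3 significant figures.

T = 101.6 min = 6096.0 s.
Node shift per orbit = (6096.0/86164) × 360° = 25.47°.
Equatorial spacing = 25.47 × 111.3 km/° = 2835 km.
At 62° latitude, spacing = 2835 × cos(62°) = 1331 km.

1330 km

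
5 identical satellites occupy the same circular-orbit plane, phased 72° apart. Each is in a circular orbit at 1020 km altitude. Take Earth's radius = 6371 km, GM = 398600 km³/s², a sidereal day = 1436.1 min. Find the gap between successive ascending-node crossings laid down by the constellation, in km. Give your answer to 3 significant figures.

Semi-major axis a = 6371 + 1020 = 7391 km. Period T = 2π√(a³/μ) = 2π√(7391³/398600) = 6323.6 s = 105.39 min.
Single-satellite node shift = (6323.6/86166) × 360° = 26.42°.
With 5 satellites evenly phased, successive equator crossings are 26.42/5 = 5.284° apart.
That is 5.284 × 111.2 = 588 km at the equator.

588 km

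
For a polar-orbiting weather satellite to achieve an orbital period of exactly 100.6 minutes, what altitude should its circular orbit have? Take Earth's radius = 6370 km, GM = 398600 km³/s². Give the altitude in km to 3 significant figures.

795 km

T = 100.6 min = 6036.0 s.
From T = 2π√(a³/μ): a = (μ T²/4π²)^(1/3) = (398600 × 6036.0² / 4π²)^(1/3) = 7165 km.
Altitude h = a − R = 7165 − 6370 = 795 km.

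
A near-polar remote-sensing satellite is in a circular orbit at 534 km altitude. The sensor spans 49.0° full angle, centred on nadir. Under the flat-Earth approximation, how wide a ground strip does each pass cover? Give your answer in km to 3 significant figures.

487 km

Half-angle = 49.0°/2 = 24.5°.
Swath width ≈ 2h·tan(θ/2) = 2 × 534 × tan(24.5°) = 486.7 km.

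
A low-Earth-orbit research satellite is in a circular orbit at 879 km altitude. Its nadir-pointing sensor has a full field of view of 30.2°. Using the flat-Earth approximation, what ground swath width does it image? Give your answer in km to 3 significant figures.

474 km

Half-angle = 30.2°/2 = 15.1°.
Swath width ≈ 2h·tan(θ/2) = 2 × 879 × tan(15.1°) = 474.3 km.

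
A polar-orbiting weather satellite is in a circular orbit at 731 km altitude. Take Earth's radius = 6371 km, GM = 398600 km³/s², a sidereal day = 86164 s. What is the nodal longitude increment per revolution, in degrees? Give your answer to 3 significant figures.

Semi-major axis a = 6371 + 731 = 7102 km. Period T = 2π√(a³/μ) = 2π√(7102³/398600) = 5956.4 s = 99.27 min.
During one orbit Earth rotates (5956.4 / 86164) × 360° = 24.89°.

24.9°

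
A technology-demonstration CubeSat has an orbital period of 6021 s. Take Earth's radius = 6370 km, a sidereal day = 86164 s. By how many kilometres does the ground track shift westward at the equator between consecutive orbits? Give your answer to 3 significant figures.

2800 km

During one orbit Earth rotates (6021.0 / 86164) × 360° = 25.16°.
At the equator that is 25.16° × (2π·6370/360) km/° = 25.16 × 111.2 = 2797 km.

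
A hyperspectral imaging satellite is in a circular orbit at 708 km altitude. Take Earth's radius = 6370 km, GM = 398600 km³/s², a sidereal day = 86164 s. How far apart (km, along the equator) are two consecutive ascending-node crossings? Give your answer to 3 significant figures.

2750 km

Semi-major axis a = 6370 + 708 = 7078 km. Period T = 2π√(a³/μ) = 2π√(7078³/398600) = 5926.2 s = 98.77 min.
During one orbit Earth rotates (5926.2 / 86164) × 360° = 24.76°.
At the equator that is 24.76° × (2π·6370/360) km/° = 24.76 × 111.2 = 2753 km.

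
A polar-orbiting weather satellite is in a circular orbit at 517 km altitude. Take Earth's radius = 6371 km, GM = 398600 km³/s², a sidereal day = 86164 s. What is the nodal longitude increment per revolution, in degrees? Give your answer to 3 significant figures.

Semi-major axis a = 6371 + 517 = 6888 km. Period T = 2π√(a³/μ) = 2π√(6888³/398600) = 5689.2 s = 94.82 min.
During one orbit Earth rotates (5689.2 / 86164) × 360° = 23.77°.

23.8°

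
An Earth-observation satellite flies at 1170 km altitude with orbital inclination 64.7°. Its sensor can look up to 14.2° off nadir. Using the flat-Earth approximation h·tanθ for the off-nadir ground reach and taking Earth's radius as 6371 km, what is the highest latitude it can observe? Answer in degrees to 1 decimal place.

67.4°

For a prograde orbit the ground track reaches latitude ±i = ±64.7°.
Sensor half-swath on the ground ≈ 1170·tan(14.2°) = 296 km = 2.66° of latitude.
Maximum observable latitude ≈ 64.7 + 2.66 = 67.4°.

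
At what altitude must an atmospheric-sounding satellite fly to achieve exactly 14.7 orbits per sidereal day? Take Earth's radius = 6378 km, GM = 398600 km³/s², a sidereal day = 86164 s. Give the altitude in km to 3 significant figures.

Required period T = 86164 / 14.7 = 5861.5 s.
From T = 2π√(a³/μ): a = (μ T²/4π²)^(1/3) = (398600 × 5861.5² / 4π²)^(1/3) = 7026 km.
Altitude h = a − R = 7026 − 6378 = 648 km.

648 km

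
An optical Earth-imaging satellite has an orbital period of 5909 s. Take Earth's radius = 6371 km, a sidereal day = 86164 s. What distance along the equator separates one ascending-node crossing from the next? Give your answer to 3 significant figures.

During one orbit Earth rotates (5909.0 / 86164) × 360° = 24.69°.
At the equator that is 24.69° × (2π·6371/360) km/° = 24.69 × 111.2 = 2745 km.

2750 km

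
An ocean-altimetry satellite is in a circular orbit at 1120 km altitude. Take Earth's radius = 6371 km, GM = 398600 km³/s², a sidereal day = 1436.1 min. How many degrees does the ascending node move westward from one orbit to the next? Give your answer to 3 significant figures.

Semi-major axis a = 6371 + 1120 = 7491 km. Period T = 2π√(a³/μ) = 2π√(7491³/398600) = 6452.4 s = 107.54 min.
During one orbit Earth rotates (6452.4 / 86166) × 360° = 26.96°.

27.0°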